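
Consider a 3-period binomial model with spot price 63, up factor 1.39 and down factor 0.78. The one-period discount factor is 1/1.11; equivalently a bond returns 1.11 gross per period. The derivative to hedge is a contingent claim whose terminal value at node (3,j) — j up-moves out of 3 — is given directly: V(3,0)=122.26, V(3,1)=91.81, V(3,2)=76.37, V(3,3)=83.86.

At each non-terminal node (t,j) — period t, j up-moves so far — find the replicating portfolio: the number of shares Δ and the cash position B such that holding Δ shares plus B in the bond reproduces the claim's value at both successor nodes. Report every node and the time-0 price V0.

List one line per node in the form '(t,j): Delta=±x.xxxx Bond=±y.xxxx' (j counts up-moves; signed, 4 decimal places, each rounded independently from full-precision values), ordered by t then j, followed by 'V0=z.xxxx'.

(0,0): Delta=-0.2511 Bond=79.6361
(1,0): Delta=-0.6711 Bond=109.0333
(1,1): Delta=-0.0512 Bond=70.8858
(2,0): Delta=-1.3023 Bond=145.2217
(2,1): Delta=-0.3706 Bond=100.4982
(2,2): Delta=0.1009 Bond=60.1735
V0=63.8138

Since d<R<u, set p* = (R−d)/(u−d) = 0.5410; price each node as the discounted p*-expectation of its children.
Terminal payoffs: V(3,0)=122.2600, V(3,1)=91.8100, V(3,2)=76.3700, V(3,3)=83.8600
Node (2,0) S=38.3292: V=(p*·91.8100+(1−p*)·122.2600)/1.11=95.3036; Δ=(91.8100−122.2600)/(53.2776−29.8968)=-1.3023; B=V−Δ·S=145.2217
Node (2,1) S=68.3046: V=(p*·76.3700+(1−p*)·91.8100)/1.11=75.1867; Δ=(76.3700−91.8100)/(94.9434−53.2776)=-0.3706; B=V−Δ·S=100.4982
Node (2,2) S=121.7223: V=(p*·83.8600+(1−p*)·76.3700)/1.11=72.4522; Δ=(83.8600−76.3700)/(169.1940−94.9434)=0.1009; B=V−Δ·S=60.1735
Node (1,0) S=49.1400: V=(p*·75.1867+(1−p*)·95.3036)/1.11=76.0547; Δ=(75.1867−95.3036)/(68.3046−38.3292)=-0.6711; B=V−Δ·S=109.0333
Node (1,1) S=87.5700: V=(p*·72.4522+(1−p*)·75.1867)/1.11=66.4030; Δ=(72.4522−75.1867)/(121.7223−68.3046)=-0.0512; B=V−Δ·S=70.8858
Node (0,0) S=63.0000: V=(p*·66.4030+(1−p*)·76.0547)/1.11=63.8138; Δ=(66.4030−76.0547)/(87.5700−49.1400)=-0.2511; B=V−Δ·S=79.6361
The time-0 hedge costs 63.8138, which is the no-arbitrage price.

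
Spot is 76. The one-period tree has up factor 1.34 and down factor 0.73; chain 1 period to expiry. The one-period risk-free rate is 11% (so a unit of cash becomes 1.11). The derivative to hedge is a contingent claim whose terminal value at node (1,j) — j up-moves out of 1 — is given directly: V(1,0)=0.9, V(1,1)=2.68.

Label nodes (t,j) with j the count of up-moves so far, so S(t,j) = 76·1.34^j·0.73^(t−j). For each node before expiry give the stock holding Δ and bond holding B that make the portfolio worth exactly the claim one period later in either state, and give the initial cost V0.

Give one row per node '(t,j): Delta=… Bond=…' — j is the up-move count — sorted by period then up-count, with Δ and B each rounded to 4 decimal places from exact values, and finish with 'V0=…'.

The replicating-portfolio and risk-neutral prices coincide; use p* = (1.11−0.73)/(1.34−0.73) = 0.6230 for the latter.
Terminal values V(1,·): V(1,0)=0.9000, V(1,1)=2.6800
(0,0): S=76.0000. Δ = (V_up−V_dn)/(S_up−S_dn) = (2.6800−0.9000)/(101.8400−55.4800) = 0.0384. V = [p*·2.6800 + (1−p*)·0.9000]/1.11 = 1.8098. B = V − Δ·S = -1.1083.
Each (Δ,B) replicates both successor values, so the strategy is self-financing and V0 is arbitrage-free.

(0,0): Delta=0.0384 Bond=-1.1083
V0=1.8098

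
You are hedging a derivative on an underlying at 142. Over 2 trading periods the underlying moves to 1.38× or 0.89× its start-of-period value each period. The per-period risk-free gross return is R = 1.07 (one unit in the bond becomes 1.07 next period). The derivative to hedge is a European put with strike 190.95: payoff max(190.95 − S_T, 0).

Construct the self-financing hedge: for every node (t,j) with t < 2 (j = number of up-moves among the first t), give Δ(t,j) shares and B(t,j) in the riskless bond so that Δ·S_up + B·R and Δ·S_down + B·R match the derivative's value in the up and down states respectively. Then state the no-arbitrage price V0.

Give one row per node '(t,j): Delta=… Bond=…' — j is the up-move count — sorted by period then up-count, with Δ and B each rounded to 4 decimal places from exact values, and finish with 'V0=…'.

(0,0): Delta=-0.6079 Bond=120.4670
(1,0): Delta=-1.0000 Bond=178.4579
(1,1): Delta=-0.1723 Bond=43.5494
V0=34.1504

Risk-neutral probability p* = (R−d)/(u−d) = (1.07−0.89)/(1.38−0.89) = 0.3673.
Terminal payoffs: V(2,0)=78.4718, V(2,1)=16.5456, V(2,2)=0.0000
Node (1,0) S=126.3800: V=(p*·16.5456+(1−p*)·78.4718)/1.07=52.0779; Δ=(16.5456−78.4718)/(174.4044−112.4782)=-1.0000; B=V−Δ·S=178.4579
Node (1,1) S=195.9600: V=(p*·0.0000+(1−p*)·16.5456)/1.07=9.7828; Δ=(0.0000−16.5456)/(270.4248−174.4044)=-0.1723; B=V−Δ·S=43.5494
Node (0,0) S=142.0000: V=(p*·9.7828+(1−p*)·52.0779)/1.07=34.1504; Δ=(9.7828−52.0779)/(195.9600−126.3800)=-0.6079; B=V−Δ·S=120.4670
Self-financing check: at every node Δ·S+B equals the discounted successor values.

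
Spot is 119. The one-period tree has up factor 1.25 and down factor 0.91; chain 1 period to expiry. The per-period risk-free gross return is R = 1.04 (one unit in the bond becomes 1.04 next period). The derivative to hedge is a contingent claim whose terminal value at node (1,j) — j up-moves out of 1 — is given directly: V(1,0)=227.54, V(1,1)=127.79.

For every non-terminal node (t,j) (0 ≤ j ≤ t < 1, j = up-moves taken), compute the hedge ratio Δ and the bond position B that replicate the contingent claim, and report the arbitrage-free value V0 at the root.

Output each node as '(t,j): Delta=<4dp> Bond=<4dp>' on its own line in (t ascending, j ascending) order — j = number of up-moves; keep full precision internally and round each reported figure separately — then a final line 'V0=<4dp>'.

(0,0): Delta=-2.4654 Bond=475.4980
V0=182.1157

No-arbitrage ⇒ martingale measure with p* = (R−d)/(u−d) = 0.3824.
Payoff layer (t=1): V(1,0)=227.5400, V(1,1)=127.7900
Node (0,0) S=119.0000: V=(p*·127.7900+(1−p*)·227.5400)/1.04=182.1157; Δ=(127.7900−227.5400)/(148.7500−108.2900)=-2.4654; B=V−Δ·S=475.4980
The time-0 hedge costs 182.1157, which is the no-arbitrage price.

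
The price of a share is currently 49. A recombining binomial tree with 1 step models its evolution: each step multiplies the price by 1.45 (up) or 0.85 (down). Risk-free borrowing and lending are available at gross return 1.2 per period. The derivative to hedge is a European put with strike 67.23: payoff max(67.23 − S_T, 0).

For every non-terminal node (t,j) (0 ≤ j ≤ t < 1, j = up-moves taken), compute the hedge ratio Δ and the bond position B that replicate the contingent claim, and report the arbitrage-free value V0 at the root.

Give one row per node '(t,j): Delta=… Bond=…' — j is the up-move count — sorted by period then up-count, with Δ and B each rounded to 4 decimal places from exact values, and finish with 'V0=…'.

Since d<R<u, set p* = (R−d)/(u−d) = 0.5833; price each node as the discounted p*-expectation of its children.
Terminal payoffs: V(1,0)=25.5800, V(1,1)=0.0000
(0,0): S=49.0000. Δ = (V_up−V_dn)/(S_up−S_dn) = (0.0000−25.5800)/(71.0500−41.6500) = -0.8701. V = [p*·0.0000 + (1−p*)·25.5800]/1.2 = 8.8819. B = V − Δ·S = 51.5153.
Root portfolio cost Δ·49+B reproduces V0=8.8819.

(0,0): Delta=-0.8701 Bond=51.5153
V0=8.8819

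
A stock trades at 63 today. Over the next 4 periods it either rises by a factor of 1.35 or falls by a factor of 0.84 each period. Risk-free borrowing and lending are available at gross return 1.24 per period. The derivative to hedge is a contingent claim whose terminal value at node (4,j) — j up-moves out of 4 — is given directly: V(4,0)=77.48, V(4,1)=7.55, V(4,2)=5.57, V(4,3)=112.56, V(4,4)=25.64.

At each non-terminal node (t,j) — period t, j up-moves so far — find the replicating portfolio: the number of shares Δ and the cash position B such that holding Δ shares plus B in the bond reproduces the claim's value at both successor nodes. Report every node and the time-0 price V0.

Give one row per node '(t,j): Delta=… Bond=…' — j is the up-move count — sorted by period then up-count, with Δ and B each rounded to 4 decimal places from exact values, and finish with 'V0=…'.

(0,0): Delta=-0.0044 Bond=24.7736
(1,0): Delta=1.4914 Bond=-48.4385
(1,1): Delta=-0.2603 Bond=52.4876
(2,0): Delta=-0.5918 Bond=32.5398
(2,1): Delta=1.8479 Bond=-85.5297
(2,2): Delta=-0.6211 Bond=106.5036
(3,0): Delta=-3.6721 Bond=155.3700
(3,1): Delta=-0.0647 Bond=8.7187
(3,2): Delta=2.1751 Bond=-137.6200
(3,3): Delta=-1.0995 Bond=206.2277
V0=24.4973

The replicating-portfolio and risk-neutral prices coincide; use p* = (1.24−0.84)/(1.35−0.84) = 0.7843 for the latter.
Terminal payoffs: V(4,0)=77.4800, V(4,1)=7.5500, V(4,2)=5.5700, V(4,3)=112.5600, V(4,4)=25.6400
(3,0): S=37.3404. Δ = (V_up−V_dn)/(S_up−S_dn) = (7.5500−77.4800)/(50.4095−31.3659) = -3.6721. V = [p*·7.5500 + (1−p*)·77.4800]/1.24 = 18.2524. B = V − Δ·S = 155.3700.
(3,1): S=60.0113. Δ = (V_up−V_dn)/(S_up−S_dn) = (5.5700−7.5500)/(81.0152−50.4095) = -0.0647. V = [p*·5.5700 + (1−p*)·7.5500]/1.24 = 4.8363. B = V − Δ·S = 8.7187.
(3,2): S=96.4467. Δ = (V_up−V_dn)/(S_up−S_dn) = (112.5600−5.5700)/(130.2030−81.0152) = 2.1751. V = [p*·112.5600 + (1−p*)·5.5700]/1.24 = 72.1643. B = V − Δ·S = -137.6200.
(3,3): S=155.0036. Δ = (V_up−V_dn)/(S_up−S_dn) = (25.6400−112.5600)/(209.2549−130.2030) = -1.0995. V = [p*·25.6400 + (1−p*)·112.5600]/1.24 = 35.7963. B = V − Δ·S = 206.2277.
(2,0): S=44.4528. Δ = (V_up−V_dn)/(S_up−S_dn) = (4.8363−18.2524)/(60.0113−37.3404) = -0.5918. V = [p*·4.8363 + (1−p*)·18.2524]/1.24 = 6.2339. B = V − Δ·S = 32.5398.
(2,1): S=71.4420. Δ = (V_up−V_dn)/(S_up−S_dn) = (72.1643−4.8363)/(96.4467−60.0113) = 1.8479. V = [p*·72.1643 + (1−p*)·4.8363]/1.24 = 46.4860. B = V − Δ·S = -85.5297.
(2,2): S=114.8175. Δ = (V_up−V_dn)/(S_up−S_dn) = (35.7963−72.1643)/(155.0036−96.4467) = -0.6211. V = [p*·35.7963 + (1−p*)·72.1643]/1.24 = 35.1939. B = V − Δ·S = 106.5036.
(1,0): S=52.9200. Δ = (V_up−V_dn)/(S_up−S_dn) = (46.4860−6.2339)/(71.4420−44.4528) = 1.4914. V = [p*·46.4860 + (1−p*)·6.2339]/1.24 = 30.4872. B = V − Δ·S = -48.4385.
(1,1): S=85.0500. Δ = (V_up−V_dn)/(S_up−S_dn) = (35.1939−46.4860)/(114.8175−71.4420) = -0.2603. V = [p*·35.1939 + (1−p*)·46.4860]/1.24 = 30.3463. B = V − Δ·S = 52.4876.
(0,0): S=63.0000. Δ = (V_up−V_dn)/(S_up−S_dn) = (30.3463−30.4872)/(85.0500−52.9200) = -0.0044. V = [p*·30.3463 + (1−p*)·30.4872]/1.24 = 24.4973. B = V − Δ·S = 24.7736.
The time-0 hedge costs 24.4973, which is the no-arbitrage price.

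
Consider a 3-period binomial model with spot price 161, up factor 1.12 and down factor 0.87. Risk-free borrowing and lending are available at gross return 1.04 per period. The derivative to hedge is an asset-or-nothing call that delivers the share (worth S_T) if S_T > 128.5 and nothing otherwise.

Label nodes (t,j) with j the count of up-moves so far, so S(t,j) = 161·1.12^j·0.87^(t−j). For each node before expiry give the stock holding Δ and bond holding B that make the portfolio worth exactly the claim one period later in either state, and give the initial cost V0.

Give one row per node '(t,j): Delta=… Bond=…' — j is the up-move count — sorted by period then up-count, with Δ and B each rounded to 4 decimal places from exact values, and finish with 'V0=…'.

Since d<R<u, set p* = (R−d)/(u−d) = 0.6800; price each node as the discounted p*-expectation of its children.
Terminal values V(3,·): V(3,0)=0.0000, V(3,1)=136.4842, V(3,2)=175.7038, V(3,3)=226.1934
  t=2,j=0: stock 121.8609 → up 136.4842 (V=136.4842), down 106.0190 (V=0.0000). Price 89.2397; hedge Δ=4.4800, bond B=-456.6972.
  t=2,j=1: stock 156.8784 → up 175.7038 (V=175.7038), down 136.4842 (V=136.4842). Price 156.8784; hedge Δ=1.0000, bond B=0.0000.
  t=2,j=2: stock 201.9584 → up 226.1934 (V=226.1934), down 175.7038 (V=175.7038). Price 201.9584; hedge Δ=1.0000, bond B=0.0000.
  t=1,j=0: stock 140.0700 → up 156.8784 (V=156.8784), down 121.8609 (V=89.2397). Price 130.0327; hedge Δ=1.9316, bond B=-140.5222.
  t=1,j=1: stock 180.3200 → up 201.9584 (V=201.9584), down 156.8784 (V=156.8784). Price 180.3200; hedge Δ=1.0000, bond B=0.0000.
  t=0,j=0: stock 161.0000 → up 180.3200 (V=180.3200), down 140.0700 (V=130.0327). Price 157.9116; hedge Δ=1.2494, bond B=-43.2376.
Check: Δ(0,0)·S0 + B(0,0) = 157.9116 = V0.

(0,0): Delta=1.2494 Bond=-43.2376
(1,0): Delta=1.9316 Bond=-140.5222
(1,1): Delta=1.0000 Bond=0.0000
(2,0): Delta=4.4800 Bond=-456.6972
(2,1): Delta=1.0000 Bond=0.0000
(2,2): Delta=1.0000 Bond=0.0000
V0=157.9116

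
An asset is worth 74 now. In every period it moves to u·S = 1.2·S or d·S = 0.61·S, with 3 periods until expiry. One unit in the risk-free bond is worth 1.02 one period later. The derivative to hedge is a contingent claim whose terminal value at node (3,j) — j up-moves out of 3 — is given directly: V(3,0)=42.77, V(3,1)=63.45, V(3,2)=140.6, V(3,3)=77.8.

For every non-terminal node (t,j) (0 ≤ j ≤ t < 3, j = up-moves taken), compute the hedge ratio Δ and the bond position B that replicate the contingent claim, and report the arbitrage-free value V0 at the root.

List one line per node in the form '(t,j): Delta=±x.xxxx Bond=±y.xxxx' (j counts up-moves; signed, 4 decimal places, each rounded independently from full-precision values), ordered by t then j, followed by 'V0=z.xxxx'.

The replicating-portfolio and risk-neutral prices coincide; use p* = (1.02−0.61)/(1.2−0.61) = 0.6949 for the latter.
Payoff layer (t=3): V(3,0)=42.7700, V(3,1)=63.4500, V(3,2)=140.6000, V(3,3)=77.8000
Node (2,0) S=27.5354: V=(p*·63.4500+(1−p*)·42.7700)/1.02=56.0204; Δ=(63.4500−42.7700)/(33.0425−16.7966)=1.2729; B=V−Δ·S=20.9696
Node (2,1) S=54.1680: V=(p*·140.6000+(1−p*)·63.4500)/1.02=114.7674; Δ=(140.6000−63.4500)/(65.0016−33.0425)=2.4140; B=V−Δ·S=-15.9953
Node (2,2) S=106.5600: V=(p*·77.8000+(1−p*)·140.6000)/1.02=95.0582; Δ=(77.8000−140.6000)/(127.8720−65.0016)=-0.9989; B=V−Δ·S=201.4988
Node (1,0) S=45.1400: V=(p*·114.7674+(1−p*)·56.0204)/1.02=94.9457; Δ=(114.7674−56.0204)/(54.1680−27.5354)=2.2058; B=V−Δ·S=-4.6254
Node (1,1) S=88.8000: V=(p*·95.0582+(1−p*)·114.7674)/1.02=99.0893; Δ=(95.0582−114.7674)/(106.5600−54.1680)=-0.3762; B=V−Δ·S=132.4948
Node (0,0) S=74.0000: V=(p*·99.0893+(1−p*)·94.9457)/1.02=95.9070; Δ=(99.0893−94.9457)/(88.8000−45.1400)=0.0949; B=V−Δ·S=88.8838
The time-0 hedge costs 95.9070, which is the no-arbitrage price.

(0,0): Delta=0.0949 Bond=88.8838
(1,0): Delta=2.2058 Bond=-4.6254
(1,1): Delta=-0.3762 Bond=132.4948
(2,0): Delta=1.2729 Bond=20.9696
(2,1): Delta=2.4140 Bond=-15.9953
(2,2): Delta=-0.9989 Bond=201.4988
V0=95.9070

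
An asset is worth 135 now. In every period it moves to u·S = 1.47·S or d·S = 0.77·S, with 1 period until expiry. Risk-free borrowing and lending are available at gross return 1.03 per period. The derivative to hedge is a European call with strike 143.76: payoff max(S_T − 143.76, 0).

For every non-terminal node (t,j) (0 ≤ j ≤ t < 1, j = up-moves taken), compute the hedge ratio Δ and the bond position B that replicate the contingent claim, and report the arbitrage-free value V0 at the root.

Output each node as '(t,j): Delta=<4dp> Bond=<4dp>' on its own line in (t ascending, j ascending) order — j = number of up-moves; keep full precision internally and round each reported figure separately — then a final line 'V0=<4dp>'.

(0,0): Delta=0.5787 Bond=-58.4068
V0=19.7218

Under the risk-neutral measure, an up-move has probability p* = (R−d)/(u−d) = 0.3714 and values discount at R = 1.03.
Terminal payoffs: V(1,0)=0.0000, V(1,1)=54.6900
Node (0,0) S=135.0000: V=(p*·54.6900+(1−p*)·0.0000)/1.03=19.7218; Δ=(54.6900−0.0000)/(198.4500−103.9500)=0.5787; B=V−Δ·S=-58.4068
Self-financing check: at every node Δ·S+B equals the discounted successor values.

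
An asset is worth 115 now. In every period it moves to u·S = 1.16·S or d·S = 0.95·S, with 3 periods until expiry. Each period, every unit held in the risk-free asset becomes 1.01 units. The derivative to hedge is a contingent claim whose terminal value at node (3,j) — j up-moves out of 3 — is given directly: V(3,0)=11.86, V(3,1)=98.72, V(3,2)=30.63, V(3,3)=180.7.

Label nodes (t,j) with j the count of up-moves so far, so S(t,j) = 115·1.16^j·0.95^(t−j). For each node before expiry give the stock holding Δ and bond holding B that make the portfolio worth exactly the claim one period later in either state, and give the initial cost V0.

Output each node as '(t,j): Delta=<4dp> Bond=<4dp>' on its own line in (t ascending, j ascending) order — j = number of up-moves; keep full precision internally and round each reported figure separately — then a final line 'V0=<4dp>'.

No-arbitrage ⇒ martingale measure with p* = (R−d)/(u−d) = 0.2857.
At expiry t=3: V(3,0)=11.8600, V(3,1)=98.7200, V(3,2)=30.6300, V(3,3)=180.7000
(2,0): S=103.7875. Δ = (V_up−V_dn)/(S_up−S_dn) = (98.7200−11.8600)/(120.3935−98.5981) = 3.9852. V = [p*·98.7200 + (1−p*)·11.8600]/1.01 = 36.3140. B = V − Δ·S = -377.3050.
(2,1): S=126.7300. Δ = (V_up−V_dn)/(S_up−S_dn) = (30.6300−98.7200)/(147.0068−120.3935) = -2.5585. V = [p*·30.6300 + (1−p*)·98.7200]/1.01 = 78.4809. B = V − Δ·S = 402.7190.
(2,2): S=154.7440. Δ = (V_up−V_dn)/(S_up−S_dn) = (180.7000−30.6300)/(179.5030−147.0068) = 4.6181. V = [p*·180.7000 + (1−p*)·30.6300]/1.01 = 72.7793. B = V − Δ·S = -641.8397.
(1,0): S=109.2500. Δ = (V_up−V_dn)/(S_up−S_dn) = (78.4809−36.3140)/(126.7300−103.7875) = 1.8379. V = [p*·78.4809 + (1−p*)·36.3140]/1.01 = 47.8829. B = V − Δ·S = -152.9119.
(1,1): S=133.4000. Δ = (V_up−V_dn)/(S_up−S_dn) = (72.7793−78.4809)/(154.7440−126.7300) = -0.2035. V = [p*·72.7793 + (1−p*)·78.4809]/1.01 = 76.0910. B = V − Δ·S = 103.2412.
(0,0): S=115.0000. Δ = (V_up−V_dn)/(S_up−S_dn) = (76.0910−47.8829)/(133.4000−109.2500) = 1.1680. V = [p*·76.0910 + (1−p*)·47.8829]/1.01 = 55.3884. B = V − Δ·S = -78.9359.
Each (Δ,B) replicates both successor values, so the strategy is self-financing and V0 is arbitrage-free.

(0,0): Delta=1.1680 Bond=-78.9359
(1,0): Delta=1.8379 Bond=-152.9119
(1,1): Delta=-0.2035 Bond=103.2412
(2,0): Delta=3.9852 Bond=-377.3050
(2,1): Delta=-2.5585 Bond=402.7190
(2,2): Delta=4.6181 Bond=-641.8397
V0=55.3884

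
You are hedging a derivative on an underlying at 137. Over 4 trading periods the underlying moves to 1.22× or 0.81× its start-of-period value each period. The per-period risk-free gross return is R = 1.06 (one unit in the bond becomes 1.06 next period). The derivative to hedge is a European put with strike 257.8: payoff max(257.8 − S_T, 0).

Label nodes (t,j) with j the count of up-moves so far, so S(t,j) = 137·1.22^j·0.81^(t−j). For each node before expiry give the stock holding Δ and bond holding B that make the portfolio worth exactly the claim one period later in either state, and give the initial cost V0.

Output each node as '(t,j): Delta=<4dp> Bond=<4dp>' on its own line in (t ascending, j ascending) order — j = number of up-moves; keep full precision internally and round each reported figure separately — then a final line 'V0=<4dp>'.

Risk-neutral probability p* = (R−d)/(u−d) = (1.06−0.81)/(1.22−0.81) = 0.6098.
At expiry t=4: V(4,0)=198.8260, V(4,1)=168.9750, V(4,2)=124.0141, V(4,3)=56.2953, V(4,4)=0.0000
(3,0): S=72.8074. Δ = (V_up−V_dn)/(S_up−S_dn) = (168.9750−198.8260)/(88.8250−58.9740) = -1.0000. V = [p*·168.9750 + (1−p*)·198.8260]/1.06 = 170.4001. B = V − Δ·S = 243.2075.
(3,1): S=109.6606. Δ = (V_up−V_dn)/(S_up−S_dn) = (124.0141−168.9750)/(133.7859−88.8250) = -1.0000. V = [p*·124.0141 + (1−p*)·168.9750]/1.06 = 133.5470. B = V − Δ·S = 243.2075.
(3,2): S=165.1677. Δ = (V_up−V_dn)/(S_up−S_dn) = (56.2953−124.0141)/(201.5047−133.7859) = -1.0000. V = [p*·56.2953 + (1−p*)·124.0141]/1.06 = 78.0398. B = V − Δ·S = 243.2075.
(3,3): S=248.7712. Δ = (V_up−V_dn)/(S_up−S_dn) = (0.0000−56.2953)/(303.5008−201.5047) = -0.5519. V = [p*·0.0000 + (1−p*)·56.2953]/1.06 = 20.7254. B = V − Δ·S = 158.0311.
(2,0): S=89.8857. Δ = (V_up−V_dn)/(S_up−S_dn) = (133.5470−170.4001)/(109.6606−72.8074) = -1.0000. V = [p*·133.5470 + (1−p*)·170.4001]/1.06 = 139.5554. B = V − Δ·S = 229.4411.
(2,1): S=135.3834. Δ = (V_up−V_dn)/(S_up−S_dn) = (78.0398−133.5470)/(165.1677−109.6606) = -1.0000. V = [p*·78.0398 + (1−p*)·133.5470]/1.06 = 94.0577. B = V − Δ·S = 229.4411.
(2,2): S=203.9108. Δ = (V_up−V_dn)/(S_up−S_dn) = (20.7254−78.0398)/(248.7712−165.1677) = -0.6856. V = [p*·20.7254 + (1−p*)·78.0398]/1.06 = 40.6528. B = V − Δ·S = 180.4441.
(1,0): S=110.9700. Δ = (V_up−V_dn)/(S_up−S_dn) = (94.0577−139.5554)/(135.3834−89.8857) = -1.0000. V = [p*·94.0577 + (1−p*)·139.5554]/1.06 = 105.4839. B = V − Δ·S = 216.4539.
(1,1): S=167.1400. Δ = (V_up−V_dn)/(S_up−S_dn) = (40.6528−94.0577)/(203.9108−135.3834) = -0.7793. V = [p*·40.6528 + (1−p*)·94.0577]/1.06 = 58.0130. B = V − Δ·S = 188.2687.
(0,0): S=137.0000. Δ = (V_up−V_dn)/(S_up−S_dn) = (58.0130−105.4839)/(167.1400−110.9700) = -0.8451. V = [p*·58.0130 + (1−p*)·105.4839]/1.06 = 72.2058. B = V − Δ·S = 187.9885.
Root portfolio cost Δ·137+B reproduces V0=72.2058.

(0,0): Delta=-0.8451 Bond=187.9885
(1,0): Delta=-1.0000 Bond=216.4539
(1,1): Delta=-0.7793 Bond=188.2687
(2,0): Delta=-1.0000 Bond=229.4411
(2,1): Delta=-1.0000 Bond=229.4411
(2,2): Delta=-0.6856 Bond=180.4441
(3,0): Delta=-1.0000 Bond=243.2075
(3,1): Delta=-1.0000 Bond=243.2075
(3,2): Delta=-1.0000 Bond=243.2075
(3,3): Delta=-0.5519 Bond=158.0311
V0=72.2058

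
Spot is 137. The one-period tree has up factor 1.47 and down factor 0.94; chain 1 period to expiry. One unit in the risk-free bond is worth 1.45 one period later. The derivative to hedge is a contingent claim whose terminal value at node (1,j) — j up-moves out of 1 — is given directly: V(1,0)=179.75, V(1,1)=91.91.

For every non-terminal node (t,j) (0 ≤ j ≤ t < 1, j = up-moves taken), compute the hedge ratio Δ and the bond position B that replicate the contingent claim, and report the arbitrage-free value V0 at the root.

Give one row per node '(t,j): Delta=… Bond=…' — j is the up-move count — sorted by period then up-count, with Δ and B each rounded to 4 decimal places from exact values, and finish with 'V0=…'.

No-arbitrage ⇒ martingale measure with p* = (R−d)/(u−d) = 0.9623.
Terminal values V(1,·): V(1,0)=179.7500, V(1,1)=91.9100
(0,0): S=137.0000. Δ = (V_up−V_dn)/(S_up−S_dn) = (91.9100−179.7500)/(201.3900−128.7800) = -1.2098. V = [p*·91.9100 + (1−p*)·179.7500]/1.45 = 65.6722. B = V − Δ·S = 231.4081.
Check: Δ(0,0)·S0 + B(0,0) = 65.6722 = V0.

(0,0): Delta=-1.2098 Bond=231.4081
V0=65.6722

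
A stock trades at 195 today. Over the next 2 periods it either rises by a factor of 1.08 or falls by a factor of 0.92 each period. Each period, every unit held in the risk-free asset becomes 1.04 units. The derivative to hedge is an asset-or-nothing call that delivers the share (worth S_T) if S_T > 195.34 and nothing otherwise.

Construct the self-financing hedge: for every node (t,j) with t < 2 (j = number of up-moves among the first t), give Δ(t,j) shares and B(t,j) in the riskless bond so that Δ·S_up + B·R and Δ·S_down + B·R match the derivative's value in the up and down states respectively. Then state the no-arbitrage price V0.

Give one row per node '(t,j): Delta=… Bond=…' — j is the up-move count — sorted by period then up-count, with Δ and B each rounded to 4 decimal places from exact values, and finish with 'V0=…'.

The replicating-portfolio and risk-neutral prices coincide; use p* = (1.04−0.92)/(1.08−0.92) = 0.7500 for the latter.
At expiry t=2: V(2,0)=0.0000, V(2,1)=0.0000, V(2,2)=227.4480
Node (1,0) S=179.4000: V=(p*·0.0000+(1−p*)·0.0000)/1.04=0.0000; Δ=(0.0000−0.0000)/(193.7520−165.0480)=0.0000; B=V−Δ·S=0.0000
Node (1,1) S=210.6000: V=(p*·227.4480+(1−p*)·0.0000)/1.04=164.0250; Δ=(227.4480−0.0000)/(227.4480−193.7520)=6.7500; B=V−Δ·S=-1257.5250
Node (0,0) S=195.0000: V=(p*·164.0250+(1−p*)·0.0000)/1.04=118.2873; Δ=(164.0250−0.0000)/(210.6000−179.4000)=5.2572; B=V−Δ·S=-906.8690
Root portfolio cost Δ·195+B reproduces V0=118.2873.

(0,0): Delta=5.2572 Bond=-906.8690
(1,0): Delta=0.0000 Bond=0.0000
(1,1): Delta=6.7500 Bond=-1257.5250
V0=118.2873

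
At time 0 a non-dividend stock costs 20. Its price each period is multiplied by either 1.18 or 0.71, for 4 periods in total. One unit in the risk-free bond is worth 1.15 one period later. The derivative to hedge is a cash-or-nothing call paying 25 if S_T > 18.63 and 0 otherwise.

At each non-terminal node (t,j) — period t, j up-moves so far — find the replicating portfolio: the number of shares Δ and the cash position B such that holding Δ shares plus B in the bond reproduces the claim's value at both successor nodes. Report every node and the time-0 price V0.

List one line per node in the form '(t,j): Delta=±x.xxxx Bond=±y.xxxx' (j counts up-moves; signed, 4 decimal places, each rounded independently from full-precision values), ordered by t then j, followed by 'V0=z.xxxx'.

The replicating-portfolio and risk-neutral prices coincide; use p* = (1.15−0.71)/(1.18−0.71) = 0.9362 for the latter.
Terminal payoffs: V(4,0)=0.0000, V(4,1)=0.0000, V(4,2)=0.0000, V(4,3)=25.0000, V(4,4)=25.0000
Node (3,0) S=7.1582: V=(p*·0.0000+(1−p*)·0.0000)/1.15=0.0000; Δ=(0.0000−0.0000)/(8.4467−5.0823)=0.0000; B=V−Δ·S=0.0000
Node (3,1) S=11.8968: V=(p*·0.0000+(1−p*)·0.0000)/1.15=0.0000; Δ=(0.0000−0.0000)/(14.0382−8.4467)=0.0000; B=V−Δ·S=0.0000
Node (3,2) S=19.7721: V=(p*·25.0000+(1−p*)·0.0000)/1.15=20.3515; Δ=(25.0000−0.0000)/(23.3311−14.0382)=2.6902; B=V−Δ·S=-32.8400
Node (3,3) S=32.8606: V=(p*·25.0000+(1−p*)·25.0000)/1.15=21.7391; Δ=(25.0000−25.0000)/(38.7756−23.3311)=0.0000; B=V−Δ·S=21.7391
Node (2,0) S=10.0820: V=(p*·0.0000+(1−p*)·0.0000)/1.15=0.0000; Δ=(0.0000−0.0000)/(11.8968−7.1582)=0.0000; B=V−Δ·S=0.0000
Node (2,1) S=16.7560: V=(p*·20.3515+(1−p*)·0.0000)/1.15=16.5674; Δ=(20.3515−0.0000)/(19.7721−11.8968)=2.5842; B=V−Δ·S=-26.7337
Node (2,2) S=27.8480: V=(p*·21.7391+(1−p*)·20.3515)/1.15=18.8266; Δ=(21.7391−20.3515)/(32.8606−19.7721)=0.1060; B=V−Δ·S=15.8742
Node (1,0) S=14.2000: V=(p*·16.5674+(1−p*)·0.0000)/1.15=13.4869; Δ=(16.5674−0.0000)/(16.7560−10.0820)=2.4824; B=V−Δ·S=-21.7629
Node (1,1) S=23.6000: V=(p*·18.8266+(1−p*)·16.5674)/1.15=16.2455; Δ=(18.8266−16.5674)/(27.8480−16.7560)=0.2037; B=V−Δ·S=11.4388
Node (0,0) S=20.0000: V=(p*·16.2455+(1−p*)·13.4869)/1.15=13.9734; Δ=(16.2455−13.4869)/(23.6000−14.2000)=0.2935; B=V−Δ·S=8.1039
Self-financing check: at every node Δ·S+B equals the discounted successor values.

(0,0): Delta=0.2935 Bond=8.1039
(1,0): Delta=2.4824 Bond=-21.7629
(1,1): Delta=0.2037 Bond=11.4388
(2,0): Delta=0.0000 Bond=0.0000
(2,1): Delta=2.5842 Bond=-26.7337
(2,2): Delta=0.1060 Bond=15.8742
(3,0): Delta=0.0000 Bond=0.0000
(3,1): Delta=0.0000 Bond=0.0000
(3,2): Delta=2.6902 Bond=-32.8400
(3,3): Delta=0.0000 Bond=21.7391
V0=13.9734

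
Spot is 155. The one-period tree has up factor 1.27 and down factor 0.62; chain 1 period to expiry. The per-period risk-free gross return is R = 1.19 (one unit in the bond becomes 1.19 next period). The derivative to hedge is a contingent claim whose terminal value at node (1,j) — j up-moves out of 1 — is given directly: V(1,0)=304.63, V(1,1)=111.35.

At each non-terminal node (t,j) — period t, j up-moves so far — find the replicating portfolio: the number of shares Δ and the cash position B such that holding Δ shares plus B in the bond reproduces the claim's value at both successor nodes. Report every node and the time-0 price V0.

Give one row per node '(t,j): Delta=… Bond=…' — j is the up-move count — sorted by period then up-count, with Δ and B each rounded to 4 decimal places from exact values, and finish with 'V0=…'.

Risk-neutral probability p* = (R−d)/(u−d) = (1.19−0.62)/(1.27−0.62) = 0.8769.
Payoff layer (t=1): V(1,0)=304.6300, V(1,1)=111.3500
  t=0,j=0: stock 155.0000 → up 196.8500 (V=111.3500), down 96.1000 (V=304.6300). Price 113.5616; hedge Δ=-1.9184, bond B=410.9154.
Root portfolio cost Δ·155+B reproduces V0=113.5616.

(0,0): Delta=-1.9184 Bond=410.9154
V0=113.5616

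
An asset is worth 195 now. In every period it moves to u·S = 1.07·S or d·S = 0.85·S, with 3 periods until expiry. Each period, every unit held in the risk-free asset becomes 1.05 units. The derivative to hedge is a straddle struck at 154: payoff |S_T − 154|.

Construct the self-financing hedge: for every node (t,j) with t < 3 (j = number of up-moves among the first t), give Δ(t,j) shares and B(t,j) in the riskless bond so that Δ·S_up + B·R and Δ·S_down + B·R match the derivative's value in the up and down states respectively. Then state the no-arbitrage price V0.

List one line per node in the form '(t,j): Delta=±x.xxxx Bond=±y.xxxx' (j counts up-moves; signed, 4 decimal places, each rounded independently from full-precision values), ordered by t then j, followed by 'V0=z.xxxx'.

(0,0): Delta=0.9665 Bond=-126.3177
(1,0): Delta=0.6985 Bond=-88.2150
(1,1): Delta=0.9877 Bond=-137.0755
(2,0): Delta=-1.0000 Bond=146.6667
(2,1): Delta=0.8334 Bond=-116.5550
(2,2): Delta=1.0000 Bond=-146.6667
V0=62.1400

Risk-neutral probability p* = (R−d)/(u−d) = (1.05−0.85)/(1.07−0.85) = 0.9091.
Terminal values V(3,·): V(3,0)=34.2456, V(3,1)=3.2504, V(3,2)=35.7672, V(3,3)=84.8834
(2,0): S=140.8875. Δ = (V_up−V_dn)/(S_up−S_dn) = (3.2504−34.2456)/(150.7496−119.7544) = -1.0000. V = [p*·3.2504 + (1−p*)·34.2456]/1.05 = 5.7792. B = V − Δ·S = 146.6667.
(2,1): S=177.3525. Δ = (V_up−V_dn)/(S_up−S_dn) = (35.7672−3.2504)/(189.7672−150.7496) = 0.8334. V = [p*·35.7672 + (1−p*)·3.2504]/1.05 = 31.2487. B = V − Δ·S = -116.5550.
(2,2): S=223.2555. Δ = (V_up−V_dn)/(S_up−S_dn) = (84.8834−35.7672)/(238.8834−189.7672) = 1.0000. V = [p*·84.8834 + (1−p*)·35.7672]/1.05 = 76.5888. B = V − Δ·S = -146.6667.
(1,0): S=165.7500. Δ = (V_up−V_dn)/(S_up−S_dn) = (31.2487−5.7792)/(177.3525−140.8875) = 0.6985. V = [p*·31.2487 + (1−p*)·5.7792]/1.05 = 27.5555. B = V − Δ·S = -88.2150.
(1,1): S=208.6500. Δ = (V_up−V_dn)/(S_up−S_dn) = (76.5888−31.2487)/(223.2555−177.3525) = 0.9877. V = [p*·76.5888 + (1−p*)·31.2487]/1.05 = 69.0162. B = V − Δ·S = -137.0755.
(0,0): S=195.0000. Δ = (V_up−V_dn)/(S_up−S_dn) = (69.0162−27.5555)/(208.6500−165.7500) = 0.9665. V = [p*·69.0162 + (1−p*)·27.5555]/1.05 = 62.1400. B = V − Δ·S = -126.3177.
Check: Δ(0,0)·S0 + B(0,0) = 62.1400 = V0.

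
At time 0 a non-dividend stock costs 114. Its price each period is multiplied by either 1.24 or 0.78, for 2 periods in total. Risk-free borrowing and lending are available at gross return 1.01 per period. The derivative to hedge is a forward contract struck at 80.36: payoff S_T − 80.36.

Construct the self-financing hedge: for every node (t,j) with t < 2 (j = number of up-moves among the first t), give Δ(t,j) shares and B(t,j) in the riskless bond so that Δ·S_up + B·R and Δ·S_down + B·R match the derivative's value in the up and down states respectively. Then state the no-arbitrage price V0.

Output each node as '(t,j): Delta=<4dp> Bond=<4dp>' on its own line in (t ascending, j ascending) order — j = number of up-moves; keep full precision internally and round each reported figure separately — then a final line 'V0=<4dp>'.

(0,0): Delta=1.0000 Bond=-78.7766
(1,0): Delta=1.0000 Bond=-79.5644
(1,1): Delta=1.0000 Bond=-79.5644
V0=35.2234

No-arbitrage ⇒ martingale measure with p* = (R−d)/(u−d) = 0.5000.
Terminal payoffs: V(2,0)=-11.0024, V(2,1)=29.9008, V(2,2)=94.9264
  t=1,j=0: stock 88.9200 → up 110.2608 (V=29.9008), down 69.3576 (V=-11.0024). Price 9.3556; hedge Δ=1.0000, bond B=-79.5644.
  t=1,j=1: stock 141.3600 → up 175.2864 (V=94.9264), down 110.2608 (V=29.9008). Price 61.7956; hedge Δ=1.0000, bond B=-79.5644.
  t=0,j=0: stock 114.0000 → up 141.3600 (V=61.7956), down 88.9200 (V=9.3556). Price 35.2234; hedge Δ=1.0000, bond B=-78.7766.
Check: Δ(0,0)·S0 + B(0,0) = 35.2234 = V0.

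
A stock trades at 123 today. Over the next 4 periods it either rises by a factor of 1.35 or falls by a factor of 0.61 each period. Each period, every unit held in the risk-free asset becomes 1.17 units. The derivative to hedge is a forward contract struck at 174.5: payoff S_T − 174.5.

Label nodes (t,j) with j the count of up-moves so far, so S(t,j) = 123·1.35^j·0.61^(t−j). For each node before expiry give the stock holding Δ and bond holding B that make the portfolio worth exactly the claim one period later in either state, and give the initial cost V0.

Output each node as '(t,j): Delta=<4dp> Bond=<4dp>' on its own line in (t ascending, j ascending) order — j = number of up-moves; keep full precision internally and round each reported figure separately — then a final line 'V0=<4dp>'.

No-arbitrage ⇒ martingale measure with p* = (R−d)/(u−d) = 0.7568.
Terminal payoffs: V(4,0)=-157.4696, V(4,1)=-136.8098, V(4,2)=-91.0873, V(4,3)=10.1019, V(4,4)=234.0453
(3,0): S=27.9187. Δ = (V_up−V_dn)/(S_up−S_dn) = (-136.8098−-157.4696)/(37.6902−17.0304) = 1.0000. V = [p*·-136.8098 + (1−p*)·-157.4696]/1.17 = -121.2266. B = V − Δ·S = -149.1453.
(3,1): S=61.7872. Δ = (V_up−V_dn)/(S_up−S_dn) = (-91.0873−-136.8098)/(83.4127−37.6902) = 1.0000. V = [p*·-91.0873 + (1−p*)·-136.8098]/1.17 = -87.3581. B = V − Δ·S = -149.1453.
(3,2): S=136.7422. Δ = (V_up−V_dn)/(S_up−S_dn) = (10.1019−-91.0873)/(184.6019−83.4127) = 1.0000. V = [p*·10.1019 + (1−p*)·-91.0873]/1.17 = -12.4031. B = V − Δ·S = -149.1453.
(3,3): S=302.6261. Δ = (V_up−V_dn)/(S_up−S_dn) = (234.0453−10.1019)/(408.5453−184.6019) = 1.0000. V = [p*·234.0453 + (1−p*)·10.1019]/1.17 = 153.4808. B = V − Δ·S = -149.1453.
(2,0): S=45.7683. Δ = (V_up−V_dn)/(S_up−S_dn) = (-87.3581−-121.2266)/(61.7872−27.9187) = 1.0000. V = [p*·-87.3581 + (1−p*)·-121.2266]/1.17 = -81.7063. B = V − Δ·S = -127.4746.
(2,1): S=101.2905. Δ = (V_up−V_dn)/(S_up−S_dn) = (-12.4031−-87.3581)/(136.7422−61.7872) = 1.0000. V = [p*·-12.4031 + (1−p*)·-87.3581]/1.17 = -26.1841. B = V − Δ·S = -127.4746.
(2,2): S=224.1675. Δ = (V_up−V_dn)/(S_up−S_dn) = (153.4808−-12.4031)/(302.6261−136.7422) = 1.0000. V = [p*·153.4808 + (1−p*)·-12.4031]/1.17 = 96.6929. B = V − Δ·S = -127.4746.
(1,0): S=75.0300. Δ = (V_up−V_dn)/(S_up−S_dn) = (-26.1841−-81.7063)/(101.2905−45.7683) = 1.0000. V = [p*·-26.1841 + (1−p*)·-81.7063]/1.17 = -33.9227. B = V − Δ·S = -108.9527.
(1,1): S=166.0500. Δ = (V_up−V_dn)/(S_up−S_dn) = (96.6929−-26.1841)/(224.1675−101.2905) = 1.0000. V = [p*·96.6929 + (1−p*)·-26.1841]/1.17 = 57.0973. B = V − Δ·S = -108.9527.
(0,0): S=123.0000. Δ = (V_up−V_dn)/(S_up−S_dn) = (57.0973−-33.9227)/(166.0500−75.0300) = 1.0000. V = [p*·57.0973 + (1−p*)·-33.9227]/1.17 = 29.8781. B = V − Δ·S = -93.1219.
Each (Δ,B) replicates both successor values, so the strategy is self-financing and V0 is arbitrage-free.

(0,0): Delta=1.0000 Bond=-93.1219
(1,0): Delta=1.0000 Bond=-108.9527
(1,1): Delta=1.0000 Bond=-108.9527
(2,0): Delta=1.0000 Bond=-127.4746
(2,1): Delta=1.0000 Bond=-127.4746
(2,2): Delta=1.0000 Bond=-127.4746
(3,0): Delta=1.0000 Bond=-149.1453
(3,1): Delta=1.0000 Bond=-149.1453
(3,2): Delta=1.0000 Bond=-149.1453
(3,3): Delta=1.0000 Bond=-149.1453
V0=29.8781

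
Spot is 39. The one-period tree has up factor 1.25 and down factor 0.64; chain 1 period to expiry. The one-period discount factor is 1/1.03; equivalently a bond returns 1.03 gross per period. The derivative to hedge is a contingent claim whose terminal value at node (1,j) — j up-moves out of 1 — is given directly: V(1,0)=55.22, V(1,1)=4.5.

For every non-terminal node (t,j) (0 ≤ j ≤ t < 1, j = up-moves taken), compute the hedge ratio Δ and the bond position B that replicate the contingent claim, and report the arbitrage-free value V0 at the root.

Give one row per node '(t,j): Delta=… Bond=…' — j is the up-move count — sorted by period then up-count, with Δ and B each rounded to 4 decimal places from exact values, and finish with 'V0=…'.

The replicating-portfolio and risk-neutral prices coincide; use p* = (1.03−0.64)/(1.25−0.64) = 0.6393 for the latter.
At expiry t=1: V(1,0)=55.2200, V(1,1)=4.5000
(0,0): S=39.0000. Δ = (V_up−V_dn)/(S_up−S_dn) = (4.5000−55.2200)/(48.7500−24.9600) = -2.1320. V = [p*·4.5000 + (1−p*)·55.2200]/1.03 = 22.1286. B = V − Δ·S = 105.2761.
The time-0 hedge costs 22.1286, which is the no-arbitrage price.

(0,0): Delta=-2.1320 Bond=105.2761
V0=22.1286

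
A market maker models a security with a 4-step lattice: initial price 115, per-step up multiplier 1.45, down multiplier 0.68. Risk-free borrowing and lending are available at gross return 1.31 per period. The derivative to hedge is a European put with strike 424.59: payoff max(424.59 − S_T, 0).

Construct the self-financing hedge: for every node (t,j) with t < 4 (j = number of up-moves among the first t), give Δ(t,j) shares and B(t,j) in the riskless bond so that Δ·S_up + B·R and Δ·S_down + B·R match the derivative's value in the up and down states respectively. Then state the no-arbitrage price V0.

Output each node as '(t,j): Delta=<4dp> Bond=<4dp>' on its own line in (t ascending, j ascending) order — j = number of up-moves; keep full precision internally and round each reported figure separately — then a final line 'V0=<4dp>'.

Under the risk-neutral measure, an up-move has probability p* = (R−d)/(u−d) = 0.8182 and values discount at R = 1.31.
At expiry t=4: V(4,0)=400.0014, V(4,1)=372.1585, V(4,2)=312.7875, V(4,3)=186.1875, V(4,4)=0.0000
(3,0): S=36.1597. Δ = (V_up−V_dn)/(S_up−S_dn) = (372.1585−400.0014)/(52.4315−24.5886) = -1.0000. V = [p*·372.1585 + (1−p*)·400.0014]/1.31 = 287.9548. B = V − Δ·S = 324.1145.
(3,1): S=77.1052. Δ = (V_up−V_dn)/(S_up−S_dn) = (312.7875−372.1585)/(111.8025−52.4315) = -1.0000. V = [p*·312.7875 + (1−p*)·372.1585]/1.31 = 247.0093. B = V − Δ·S = 324.1145.
(3,2): S=164.4155. Δ = (V_up−V_dn)/(S_up−S_dn) = (186.1875−312.7875)/(238.4025−111.8025) = -1.0000. V = [p*·186.1875 + (1−p*)·312.7875]/1.31 = 159.6990. B = V − Δ·S = 324.1145.
(3,3): S=350.5919. Δ = (V_up−V_dn)/(S_up−S_dn) = (0.0000−186.1875)/(508.3582−238.4025) = -0.6897. V = [p*·0.0000 + (1−p*)·186.1875]/1.31 = 25.8414. B = V − Δ·S = 267.6434.
(2,0): S=53.1760. Δ = (V_up−V_dn)/(S_up−S_dn) = (247.0093−287.9548)/(77.1052−36.1597) = -1.0000. V = [p*·247.0093 + (1−p*)·287.9548]/1.31 = 194.2397. B = V − Δ·S = 247.4157.
(2,1): S=113.3900. Δ = (V_up−V_dn)/(S_up−S_dn) = (159.6990−247.0093)/(164.4155−77.1052) = -1.0000. V = [p*·159.6990 + (1−p*)·247.0093]/1.31 = 134.0257. B = V − Δ·S = 247.4157.
(2,2): S=241.7875. Δ = (V_up−V_dn)/(S_up−S_dn) = (25.8414−159.6990)/(350.5919−164.4155) = -0.7190. V = [p*·25.8414 + (1−p*)·159.6990]/1.31 = 38.3047. B = V − Δ·S = 212.1457.
(1,0): S=78.2000. Δ = (V_up−V_dn)/(S_up−S_dn) = (134.0257−194.2397)/(113.3900−53.1760) = -1.0000. V = [p*·134.0257 + (1−p*)·194.2397]/1.31 = 110.6669. B = V − Δ·S = 188.8669.
(1,1): S=166.7500. Δ = (V_up−V_dn)/(S_up−S_dn) = (38.3047−134.0257)/(241.7875−113.3900) = -0.7455. V = [p*·38.3047 + (1−p*)·134.0257]/1.31 = 42.5256. B = V − Δ·S = 166.8385.
(0,0): S=115.0000. Δ = (V_up−V_dn)/(S_up−S_dn) = (42.5256−110.6669)/(166.7500−78.2000) = -0.7695. V = [p*·42.5256 + (1−p*)·110.6669]/1.31 = 41.9198. B = V − Δ·S = 130.4150.
Self-financing check: at every node Δ·S+B equals the discounted successor values.

(0,0): Delta=-0.7695 Bond=130.4150
(1,0): Delta=-1.0000 Bond=188.8669
(1,1): Delta=-0.7455 Bond=166.8385
(2,0): Delta=-1.0000 Bond=247.4157
(2,1): Delta=-1.0000 Bond=247.4157
(2,2): Delta=-0.7190 Bond=212.1457
(3,0): Delta=-1.0000 Bond=324.1145
(3,1): Delta=-1.0000 Bond=324.1145
(3,2): Delta=-1.0000 Bond=324.1145
(3,3): Delta=-0.6897 Bond=267.6434
V0=41.9198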